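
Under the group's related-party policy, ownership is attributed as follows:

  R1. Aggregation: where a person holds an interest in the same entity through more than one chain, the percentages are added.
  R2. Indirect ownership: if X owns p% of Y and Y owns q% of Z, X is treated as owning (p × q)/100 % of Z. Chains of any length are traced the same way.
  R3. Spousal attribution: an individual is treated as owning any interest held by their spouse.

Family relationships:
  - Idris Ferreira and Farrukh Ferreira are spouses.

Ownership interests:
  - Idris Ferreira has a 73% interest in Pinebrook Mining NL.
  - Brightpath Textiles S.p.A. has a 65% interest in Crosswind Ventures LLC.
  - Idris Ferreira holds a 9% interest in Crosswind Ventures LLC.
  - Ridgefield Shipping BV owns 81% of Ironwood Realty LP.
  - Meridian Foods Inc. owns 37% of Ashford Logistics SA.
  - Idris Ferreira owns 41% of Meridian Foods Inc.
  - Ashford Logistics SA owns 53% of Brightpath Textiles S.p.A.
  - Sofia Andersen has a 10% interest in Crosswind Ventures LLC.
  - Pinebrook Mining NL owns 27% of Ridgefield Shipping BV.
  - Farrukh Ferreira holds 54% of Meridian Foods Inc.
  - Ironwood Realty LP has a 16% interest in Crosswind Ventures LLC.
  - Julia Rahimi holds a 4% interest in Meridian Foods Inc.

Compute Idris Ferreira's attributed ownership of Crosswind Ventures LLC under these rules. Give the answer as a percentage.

23.663591%

By spousal attribution (R3), Idris Ferreira is treated as also owning Farrukh Ferreira's interest in Meridian Foods Inc, giving 41% + 54% = 95%.
Chain via Meridian Foods Inc. → Ashford Logistics SA → Brightpath Textiles S.p.A. (R2): 95% × 37% × 53% × 65% = 12.109175% of Crosswind Ventures LLC.
Chain via Pinebrook Mining NL → Ridgefield Shipping BV → Ironwood Realty LP (R2): 73% × 27% × 81% × 16% = 2.554416% of Crosswind Ventures LLC.
Direct interest in Crosswind Ventures LLC: 9%.
Aggregating (R1): 12.109175% + 2.554416% + 9% = 23.663591%.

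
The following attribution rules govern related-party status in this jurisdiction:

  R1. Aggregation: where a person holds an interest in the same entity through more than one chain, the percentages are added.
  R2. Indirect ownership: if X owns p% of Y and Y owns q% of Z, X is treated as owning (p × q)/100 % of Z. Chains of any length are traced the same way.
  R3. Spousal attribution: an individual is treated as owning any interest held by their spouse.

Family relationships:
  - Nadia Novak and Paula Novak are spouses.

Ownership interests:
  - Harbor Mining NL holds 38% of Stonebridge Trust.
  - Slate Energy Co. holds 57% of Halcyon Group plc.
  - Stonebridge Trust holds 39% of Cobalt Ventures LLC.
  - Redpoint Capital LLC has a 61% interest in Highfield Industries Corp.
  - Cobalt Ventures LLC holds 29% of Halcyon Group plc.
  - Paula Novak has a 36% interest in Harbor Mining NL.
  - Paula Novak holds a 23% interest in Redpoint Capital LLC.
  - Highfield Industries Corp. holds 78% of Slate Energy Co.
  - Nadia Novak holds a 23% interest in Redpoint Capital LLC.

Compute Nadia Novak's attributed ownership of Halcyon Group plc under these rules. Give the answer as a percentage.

14.022684%

By spousal attribution (R3), Nadia Novak is treated as also owning Paula Novak's interest in Redpoint Capital LLC, giving 23% + 23% = 46%.
By spousal attribution (R3), Nadia Novak is treated as owning Paula Novak's 36% interest in Harbor Mining NL.
Chain via Redpoint Capital LLC → Highfield Industries Corp. → Slate Energy Co. (R2): 46% × 61% × 78% × 57% = 12.475476% of Halcyon Group plc.
Chain via Harbor Mining NL → Stonebridge Trust → Cobalt Ventures LLC (R2): 36% × 38% × 39% × 29% = 1.547208% of Halcyon Group plc.
Aggregating (R1): 12.475476% + 1.547208% = 14.022684%.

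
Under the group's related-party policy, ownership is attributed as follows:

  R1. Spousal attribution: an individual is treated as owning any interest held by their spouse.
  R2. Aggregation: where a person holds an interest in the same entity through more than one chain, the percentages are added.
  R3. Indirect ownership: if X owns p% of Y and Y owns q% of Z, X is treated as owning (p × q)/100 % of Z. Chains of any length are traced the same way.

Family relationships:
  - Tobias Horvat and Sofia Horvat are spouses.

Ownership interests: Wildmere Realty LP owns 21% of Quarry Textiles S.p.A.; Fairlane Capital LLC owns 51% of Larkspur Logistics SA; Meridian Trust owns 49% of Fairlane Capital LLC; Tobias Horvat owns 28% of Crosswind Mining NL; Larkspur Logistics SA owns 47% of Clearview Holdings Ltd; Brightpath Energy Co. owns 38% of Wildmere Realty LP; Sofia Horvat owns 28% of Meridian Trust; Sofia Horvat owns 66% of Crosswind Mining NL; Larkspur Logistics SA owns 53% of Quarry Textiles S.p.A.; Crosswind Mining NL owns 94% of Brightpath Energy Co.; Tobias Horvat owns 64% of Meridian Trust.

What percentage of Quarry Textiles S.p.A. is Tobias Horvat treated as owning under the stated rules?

By spousal attribution (R1), Tobias Horvat is treated as also owning Sofia Horvat's interest in Crosswind Mining NL, giving 28% + 66% = 94%.
By spousal attribution (R1), Tobias Horvat is treated as also owning Sofia Horvat's interest in Meridian Trust, giving 64% + 28% = 92%.
Chain via Crosswind Mining NL → Brightpath Energy Co. → Wildmere Realty LP (R3): 94% × 94% × 38% × 21% = 7.051128% of Quarry Textiles S.p.A.
Chain via Meridian Trust → Fairlane Capital LLC → Larkspur Logistics SA (R3): 92% × 49% × 51% × 53% = 12.185124% of Quarry Textiles S.p.A.
Aggregating (R2): 7.051128% + 12.185124% = 19.236252%.

19.236252%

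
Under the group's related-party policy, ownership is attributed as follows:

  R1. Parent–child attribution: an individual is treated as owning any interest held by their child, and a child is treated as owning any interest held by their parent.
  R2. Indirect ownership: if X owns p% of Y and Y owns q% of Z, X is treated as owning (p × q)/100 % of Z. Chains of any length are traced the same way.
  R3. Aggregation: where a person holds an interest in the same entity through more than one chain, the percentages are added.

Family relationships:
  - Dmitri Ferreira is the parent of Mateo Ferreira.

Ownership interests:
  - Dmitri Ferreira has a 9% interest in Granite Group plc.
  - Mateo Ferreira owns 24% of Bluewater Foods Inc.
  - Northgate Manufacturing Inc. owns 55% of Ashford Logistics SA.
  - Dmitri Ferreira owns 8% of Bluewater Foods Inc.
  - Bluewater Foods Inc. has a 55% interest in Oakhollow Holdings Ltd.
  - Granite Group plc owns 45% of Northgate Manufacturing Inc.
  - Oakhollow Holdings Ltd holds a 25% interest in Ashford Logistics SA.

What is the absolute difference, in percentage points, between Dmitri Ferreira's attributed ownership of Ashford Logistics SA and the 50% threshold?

By parent–child attribution (R1), Dmitri Ferreira is treated as also owning Mateo Ferreira's interest in Bluewater Foods Inc, giving 8% + 24% = 32%.
Chain via Bluewater Foods Inc. → Oakhollow Holdings Ltd (R2): 32% × 55% × 25% = 4.4% of Ashford Logistics SA.
Chain via Granite Group plc → Northgate Manufacturing Inc. (R2): 9% × 45% × 55% = 2.2275% of Ashford Logistics SA.
Aggregating (R3): 4.4% + 2.2275% = 6.6275%.
6.6275% falls short of the 50% threshold by 43.3725 percentage points.

43.3725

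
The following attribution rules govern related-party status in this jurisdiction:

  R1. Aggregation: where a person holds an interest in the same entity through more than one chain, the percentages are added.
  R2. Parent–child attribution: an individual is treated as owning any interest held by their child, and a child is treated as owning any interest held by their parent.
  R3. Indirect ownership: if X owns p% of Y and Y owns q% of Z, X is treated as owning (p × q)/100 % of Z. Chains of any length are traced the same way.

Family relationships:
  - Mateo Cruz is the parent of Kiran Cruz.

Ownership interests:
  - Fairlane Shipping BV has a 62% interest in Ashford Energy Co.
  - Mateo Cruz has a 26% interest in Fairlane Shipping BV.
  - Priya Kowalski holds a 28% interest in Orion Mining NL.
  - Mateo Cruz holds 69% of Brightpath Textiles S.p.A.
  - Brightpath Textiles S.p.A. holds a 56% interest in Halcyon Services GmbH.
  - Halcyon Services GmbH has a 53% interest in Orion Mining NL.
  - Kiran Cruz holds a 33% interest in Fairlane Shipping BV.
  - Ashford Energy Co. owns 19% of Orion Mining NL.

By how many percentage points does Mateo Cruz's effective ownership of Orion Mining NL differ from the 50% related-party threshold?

22.5706

By parent–child attribution (R2), Mateo Cruz is treated as also owning Kiran Cruz's interest in Fairlane Shipping BV, giving 26% + 33% = 59%.
Chain via Brightpath Textiles S.p.A. → Halcyon Services GmbH (R3): 69% × 56% × 53% = 20.4792% of Orion Mining NL.
Chain via Fairlane Shipping BV → Ashford Energy Co. (R3): 59% × 62% × 19% = 6.9502% of Orion Mining NL.
Aggregating (R1): 20.4792% + 6.9502% = 27.4294%.
27.4294% falls short of the 50% threshold by 22.5706 percentage points.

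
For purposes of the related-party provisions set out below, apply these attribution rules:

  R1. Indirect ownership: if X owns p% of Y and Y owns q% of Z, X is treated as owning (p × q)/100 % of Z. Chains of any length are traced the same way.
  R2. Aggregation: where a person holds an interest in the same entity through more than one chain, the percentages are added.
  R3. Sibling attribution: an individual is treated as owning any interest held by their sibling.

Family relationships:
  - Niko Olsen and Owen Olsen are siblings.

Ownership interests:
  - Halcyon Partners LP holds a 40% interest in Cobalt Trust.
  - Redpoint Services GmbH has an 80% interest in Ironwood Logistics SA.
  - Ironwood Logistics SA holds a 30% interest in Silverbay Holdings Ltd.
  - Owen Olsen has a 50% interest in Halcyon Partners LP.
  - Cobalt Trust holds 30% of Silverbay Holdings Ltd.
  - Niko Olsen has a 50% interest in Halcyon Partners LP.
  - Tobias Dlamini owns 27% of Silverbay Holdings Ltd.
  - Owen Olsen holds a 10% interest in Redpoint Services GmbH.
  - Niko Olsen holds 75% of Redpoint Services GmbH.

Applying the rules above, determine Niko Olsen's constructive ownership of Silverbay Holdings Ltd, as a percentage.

By sibling attribution (R3), Niko Olsen is treated as also owning Owen Olsen's interest in Halcyon Partners LP, giving 50% + 50% = 100%.
By sibling attribution (R3), Niko Olsen is treated as also owning Owen Olsen's interest in Redpoint Services GmbH, giving 75% + 10% = 85%.
Chain via Halcyon Partners LP → Cobalt Trust (R1): 100% × 40% × 30% = 12% of Silverbay Holdings Ltd.
Chain via Redpoint Services GmbH → Ironwood Logistics SA (R1): 85% × 80% × 30% = 20.4% of Silverbay Holdings Ltd.
Aggregating (R2): 12% + 20.4% = 32.4%.

32.4%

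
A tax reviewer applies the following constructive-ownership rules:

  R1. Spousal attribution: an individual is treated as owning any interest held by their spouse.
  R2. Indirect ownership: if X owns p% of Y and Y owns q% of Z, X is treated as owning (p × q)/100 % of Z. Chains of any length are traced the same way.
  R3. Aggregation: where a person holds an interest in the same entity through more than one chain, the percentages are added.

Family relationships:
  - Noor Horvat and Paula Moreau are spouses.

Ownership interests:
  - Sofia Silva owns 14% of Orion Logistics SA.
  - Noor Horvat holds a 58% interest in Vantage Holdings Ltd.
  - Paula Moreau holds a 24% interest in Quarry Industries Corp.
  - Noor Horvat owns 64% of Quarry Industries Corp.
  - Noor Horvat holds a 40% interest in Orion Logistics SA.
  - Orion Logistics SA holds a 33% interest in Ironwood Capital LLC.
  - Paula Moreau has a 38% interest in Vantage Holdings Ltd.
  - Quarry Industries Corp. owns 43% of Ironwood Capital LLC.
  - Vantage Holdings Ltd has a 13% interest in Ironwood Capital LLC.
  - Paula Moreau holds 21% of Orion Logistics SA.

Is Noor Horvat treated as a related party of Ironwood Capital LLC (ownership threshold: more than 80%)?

By spousal attribution (R1), Noor Horvat is treated as also owning Paula Moreau's interest in Quarry Industries Corp, giving 64% + 24% = 88%.
By spousal attribution (R1), Noor Horvat is treated as also owning Paula Moreau's interest in Vantage Holdings Ltd, giving 58% + 38% = 96%.
By spousal attribution (R1), Noor Horvat is treated as also owning Paula Moreau's interest in Orion Logistics SA, giving 40% + 21% = 61%.
Chain via Quarry Industries Corp. (R2): 88% × 43% = 37.84% of Ironwood Capital LLC.
Chain via Vantage Holdings Ltd (R2): 96% × 13% = 12.48% of Ironwood Capital LLC.
Chain via Orion Logistics SA (R2): 61% × 33% = 20.13% of Ironwood Capital LLC.
Aggregating (R3): 37.84% + 12.48% + 20.13% = 70.45%.
70.45% does not exceed the 80% threshold, so Noor is not a related party to Ironwood Capital LLC.

No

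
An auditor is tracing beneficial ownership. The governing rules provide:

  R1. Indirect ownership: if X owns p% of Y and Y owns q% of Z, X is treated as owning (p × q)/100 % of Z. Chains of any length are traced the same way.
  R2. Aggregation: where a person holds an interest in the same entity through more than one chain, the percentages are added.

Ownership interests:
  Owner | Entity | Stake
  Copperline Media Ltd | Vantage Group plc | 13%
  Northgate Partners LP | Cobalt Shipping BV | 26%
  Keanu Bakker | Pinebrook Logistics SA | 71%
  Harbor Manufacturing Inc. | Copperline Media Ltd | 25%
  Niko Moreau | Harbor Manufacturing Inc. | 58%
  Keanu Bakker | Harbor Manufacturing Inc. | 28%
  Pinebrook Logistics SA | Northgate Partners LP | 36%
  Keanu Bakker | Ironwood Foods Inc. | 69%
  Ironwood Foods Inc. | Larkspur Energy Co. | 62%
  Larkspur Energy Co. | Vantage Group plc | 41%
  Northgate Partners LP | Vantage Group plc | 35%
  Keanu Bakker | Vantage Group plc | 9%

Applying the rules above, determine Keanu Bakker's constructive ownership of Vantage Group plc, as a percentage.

Chain via Pinebrook Logistics SA → Northgate Partners LP (R1): 71% × 36% × 35% = 8.946% of Vantage Group plc.
Chain via Ironwood Foods Inc. → Larkspur Energy Co. (R1): 69% × 62% × 41% = 17.5398% of Vantage Group plc.
Chain via Harbor Manufacturing Inc. → Copperline Media Ltd (R1): 28% × 25% × 13% = 0.91% of Vantage Group plc.
Direct interest in Vantage Group plc: 9%.
Aggregating (R2): 8.946% + 17.5398% + 0.91% + 9% = 36.3958%.

36.3958%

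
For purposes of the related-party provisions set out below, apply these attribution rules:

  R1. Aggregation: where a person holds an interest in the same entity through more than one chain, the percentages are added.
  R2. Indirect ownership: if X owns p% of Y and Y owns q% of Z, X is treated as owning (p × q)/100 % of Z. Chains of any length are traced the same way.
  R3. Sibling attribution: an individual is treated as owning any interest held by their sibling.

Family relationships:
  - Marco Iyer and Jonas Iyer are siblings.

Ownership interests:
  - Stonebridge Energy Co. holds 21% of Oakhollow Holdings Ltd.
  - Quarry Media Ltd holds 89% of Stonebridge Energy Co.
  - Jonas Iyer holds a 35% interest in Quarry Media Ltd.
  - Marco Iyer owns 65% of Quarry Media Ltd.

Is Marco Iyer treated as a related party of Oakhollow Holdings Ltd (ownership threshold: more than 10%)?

Yes

By sibling attribution (R3), Marco Iyer is treated as also owning Jonas Iyer's interest in Quarry Media Ltd, giving 65% + 35% = 100%.
Chain via Quarry Media Ltd → Stonebridge Energy Co. (R2): 100% × 89% × 21% = 18.69% of Oakhollow Holdings Ltd.
18.69% exceeds the 10% threshold, so Marco is a related party to Oakhollow Holdings Ltd.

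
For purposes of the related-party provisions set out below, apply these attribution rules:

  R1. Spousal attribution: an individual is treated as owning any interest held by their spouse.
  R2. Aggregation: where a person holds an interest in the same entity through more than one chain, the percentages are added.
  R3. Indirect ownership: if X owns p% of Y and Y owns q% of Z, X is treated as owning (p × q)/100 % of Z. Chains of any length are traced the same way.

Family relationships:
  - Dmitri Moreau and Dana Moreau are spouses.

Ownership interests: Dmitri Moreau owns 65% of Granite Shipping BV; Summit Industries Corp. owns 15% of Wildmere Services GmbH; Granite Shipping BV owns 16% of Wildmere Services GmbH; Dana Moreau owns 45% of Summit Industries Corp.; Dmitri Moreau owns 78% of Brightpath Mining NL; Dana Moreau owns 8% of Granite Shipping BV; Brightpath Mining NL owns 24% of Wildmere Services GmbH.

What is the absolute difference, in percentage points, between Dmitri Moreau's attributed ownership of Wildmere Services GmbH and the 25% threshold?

By spousal attribution (R1), Dmitri Moreau is treated as also owning Dana Moreau's interest in Granite Shipping BV, giving 65% + 8% = 73%.
By spousal attribution (R1), Dmitri Moreau is treated as owning Dana Moreau's 45% interest in Summit Industries Corp.
Chain via Granite Shipping BV (R3): 73% × 16% = 11.68% of Wildmere Services GmbH.
Chain via Brightpath Mining NL (R3): 78% × 24% = 18.72% of Wildmere Services GmbH.
Chain via Summit Industries Corp. (R3): 45% × 15% = 6.75% of Wildmere Services GmbH.
Aggregating (R2): 11.68% + 18.72% + 6.75% = 37.15%.
37.15% exceeds the 25% threshold by 12.15 percentage points.

12.15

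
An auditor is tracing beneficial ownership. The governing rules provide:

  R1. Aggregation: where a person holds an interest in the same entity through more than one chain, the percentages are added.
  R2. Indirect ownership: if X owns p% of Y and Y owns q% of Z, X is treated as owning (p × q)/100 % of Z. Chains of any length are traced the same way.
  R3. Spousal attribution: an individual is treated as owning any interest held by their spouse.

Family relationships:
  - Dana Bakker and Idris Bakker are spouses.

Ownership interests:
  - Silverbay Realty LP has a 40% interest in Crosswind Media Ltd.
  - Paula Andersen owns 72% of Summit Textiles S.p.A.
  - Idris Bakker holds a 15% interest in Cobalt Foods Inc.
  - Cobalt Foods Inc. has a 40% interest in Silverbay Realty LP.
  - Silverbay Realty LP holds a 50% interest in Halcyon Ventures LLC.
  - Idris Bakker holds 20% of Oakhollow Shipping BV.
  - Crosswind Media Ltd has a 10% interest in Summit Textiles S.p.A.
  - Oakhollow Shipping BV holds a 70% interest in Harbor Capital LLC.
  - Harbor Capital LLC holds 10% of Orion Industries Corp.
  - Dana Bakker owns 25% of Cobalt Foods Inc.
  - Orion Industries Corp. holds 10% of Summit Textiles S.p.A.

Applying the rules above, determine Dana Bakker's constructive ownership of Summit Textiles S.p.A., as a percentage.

By spousal attribution (R3), Dana Bakker is treated as also owning Idris Bakker's interest in Cobalt Foods Inc, giving 25% + 15% = 40%.
By spousal attribution (R3), Dana Bakker is treated as owning Idris Bakker's 20% interest in Oakhollow Shipping BV.
Chain via Cobalt Foods Inc. → Silverbay Realty LP → Crosswind Media Ltd (R2): 40% × 40% × 40% × 10% = 0.64% of Summit Textiles S.p.A.
Chain via Oakhollow Shipping BV → Harbor Capital LLC → Orion Industries Corp. (R2): 20% × 70% × 10% × 10% = 0.14% of Summit Textiles S.p.A.
Aggregating (R1): 0.64% + 0.14% = 0.78%.

0.78%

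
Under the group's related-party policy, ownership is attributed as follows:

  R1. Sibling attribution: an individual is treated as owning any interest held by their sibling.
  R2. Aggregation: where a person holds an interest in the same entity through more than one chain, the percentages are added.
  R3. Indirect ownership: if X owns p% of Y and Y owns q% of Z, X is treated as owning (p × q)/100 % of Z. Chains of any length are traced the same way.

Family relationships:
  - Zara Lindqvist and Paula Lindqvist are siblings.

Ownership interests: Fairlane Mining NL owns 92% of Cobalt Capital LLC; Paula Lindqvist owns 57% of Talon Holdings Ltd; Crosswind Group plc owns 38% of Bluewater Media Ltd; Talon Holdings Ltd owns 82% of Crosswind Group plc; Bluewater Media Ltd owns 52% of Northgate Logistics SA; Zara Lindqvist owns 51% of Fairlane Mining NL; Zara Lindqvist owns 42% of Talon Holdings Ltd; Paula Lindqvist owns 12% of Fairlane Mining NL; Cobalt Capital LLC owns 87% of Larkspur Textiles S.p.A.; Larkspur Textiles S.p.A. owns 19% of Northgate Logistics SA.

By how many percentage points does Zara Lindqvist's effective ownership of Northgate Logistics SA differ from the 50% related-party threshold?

By sibling attribution (R1), Zara Lindqvist is treated as also owning Paula Lindqvist's interest in Talon Holdings Ltd, giving 42% + 57% = 99%.
By sibling attribution (R1), Zara Lindqvist is treated as also owning Paula Lindqvist's interest in Fairlane Mining NL, giving 51% + 12% = 63%.
Chain via Talon Holdings Ltd → Crosswind Group plc → Bluewater Media Ltd (R3): 99% × 82% × 38% × 52% = 16.041168% of Northgate Logistics SA.
Chain via Fairlane Mining NL → Cobalt Capital LLC → Larkspur Textiles S.p.A. (R3): 63% × 92% × 87% × 19% = 9.580788% of Northgate Logistics SA.
Aggregating (R2): 16.041168% + 9.580788% = 25.621956%.
25.621956% falls short of the 50% threshold by 24.378044 percentage points.

24.378044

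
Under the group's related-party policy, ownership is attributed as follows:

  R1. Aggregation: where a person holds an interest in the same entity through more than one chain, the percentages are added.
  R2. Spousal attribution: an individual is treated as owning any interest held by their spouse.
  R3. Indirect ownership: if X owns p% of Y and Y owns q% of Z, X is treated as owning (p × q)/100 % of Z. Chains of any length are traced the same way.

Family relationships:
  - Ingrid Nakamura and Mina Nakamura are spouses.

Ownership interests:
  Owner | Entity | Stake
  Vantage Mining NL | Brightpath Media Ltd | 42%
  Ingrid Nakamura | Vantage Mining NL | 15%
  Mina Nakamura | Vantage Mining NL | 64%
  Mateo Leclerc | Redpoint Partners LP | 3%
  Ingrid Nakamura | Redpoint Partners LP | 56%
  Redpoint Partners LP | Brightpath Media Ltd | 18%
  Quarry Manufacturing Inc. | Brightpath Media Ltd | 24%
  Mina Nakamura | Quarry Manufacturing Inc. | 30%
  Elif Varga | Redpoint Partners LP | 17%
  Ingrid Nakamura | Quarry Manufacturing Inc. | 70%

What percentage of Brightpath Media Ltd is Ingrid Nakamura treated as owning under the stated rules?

By spousal attribution (R2), Ingrid Nakamura is treated as also owning Mina Nakamura's interest in Vantage Mining NL, giving 15% + 64% = 79%.
By spousal attribution (R2), Ingrid Nakamura is treated as also owning Mina Nakamura's interest in Quarry Manufacturing Inc, giving 70% + 30% = 100%.
Chain via Redpoint Partners LP (R3): 56% × 18% = 10.08% of Brightpath Media Ltd.
Chain via Vantage Mining NL (R3): 79% × 42% = 33.18% of Brightpath Media Ltd.
Chain via Quarry Manufacturing Inc. (R3): 100% × 24% = 24% of Brightpath Media Ltd.
Aggregating (R1): 10.08% + 33.18% + 24% = 67.26%.

67.26%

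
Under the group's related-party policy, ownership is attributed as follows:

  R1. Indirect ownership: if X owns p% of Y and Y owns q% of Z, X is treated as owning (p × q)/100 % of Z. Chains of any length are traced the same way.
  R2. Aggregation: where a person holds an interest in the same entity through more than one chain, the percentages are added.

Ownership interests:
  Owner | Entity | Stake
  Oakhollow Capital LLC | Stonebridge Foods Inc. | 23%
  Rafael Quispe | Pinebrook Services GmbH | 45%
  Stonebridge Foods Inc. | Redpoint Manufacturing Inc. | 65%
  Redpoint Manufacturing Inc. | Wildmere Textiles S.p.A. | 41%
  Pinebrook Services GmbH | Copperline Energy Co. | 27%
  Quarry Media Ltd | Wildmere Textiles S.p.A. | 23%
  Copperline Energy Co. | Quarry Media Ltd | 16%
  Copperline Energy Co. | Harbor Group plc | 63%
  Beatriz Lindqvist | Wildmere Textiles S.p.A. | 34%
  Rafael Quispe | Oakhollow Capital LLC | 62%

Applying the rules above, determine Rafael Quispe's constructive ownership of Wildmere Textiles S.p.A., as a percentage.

Chain via Pinebrook Services GmbH → Copperline Energy Co. → Quarry Media Ltd (R1): 45% × 27% × 16% × 23% = 0.44712% of Wildmere Textiles S.p.A.
Chain via Oakhollow Capital LLC → Stonebridge Foods Inc. → Redpoint Manufacturing Inc. (R1): 62% × 23% × 65% × 41% = 3.80029% of Wildmere Textiles S.p.A.
Aggregating (R2): 0.44712% + 3.80029% = 4.24741%.

4.24741%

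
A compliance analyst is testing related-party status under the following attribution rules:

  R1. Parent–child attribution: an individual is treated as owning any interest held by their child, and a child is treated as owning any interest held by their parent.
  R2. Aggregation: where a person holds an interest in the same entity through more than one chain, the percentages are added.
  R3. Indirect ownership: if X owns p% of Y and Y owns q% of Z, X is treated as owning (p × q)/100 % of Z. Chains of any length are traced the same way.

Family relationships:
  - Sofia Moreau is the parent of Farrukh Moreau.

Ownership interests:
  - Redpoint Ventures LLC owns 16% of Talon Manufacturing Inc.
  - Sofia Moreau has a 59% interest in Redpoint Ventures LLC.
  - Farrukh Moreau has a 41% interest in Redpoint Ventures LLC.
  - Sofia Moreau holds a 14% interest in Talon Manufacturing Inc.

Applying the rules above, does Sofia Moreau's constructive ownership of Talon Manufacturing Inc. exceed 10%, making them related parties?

By parent–child attribution (R1), Sofia Moreau is treated as also owning Farrukh Moreau's interest in Redpoint Ventures LLC, giving 59% + 41% = 100%.
Chain via Redpoint Ventures LLC (R3): 100% × 16% = 16% of Talon Manufacturing Inc.
Direct interest in Talon Manufacturing Inc: 14%.
Aggregating (R2): 16% + 14% = 30%.
30% exceeds the 10% threshold, so Sofia is a related party to Talon Manufacturing Inc.

Yes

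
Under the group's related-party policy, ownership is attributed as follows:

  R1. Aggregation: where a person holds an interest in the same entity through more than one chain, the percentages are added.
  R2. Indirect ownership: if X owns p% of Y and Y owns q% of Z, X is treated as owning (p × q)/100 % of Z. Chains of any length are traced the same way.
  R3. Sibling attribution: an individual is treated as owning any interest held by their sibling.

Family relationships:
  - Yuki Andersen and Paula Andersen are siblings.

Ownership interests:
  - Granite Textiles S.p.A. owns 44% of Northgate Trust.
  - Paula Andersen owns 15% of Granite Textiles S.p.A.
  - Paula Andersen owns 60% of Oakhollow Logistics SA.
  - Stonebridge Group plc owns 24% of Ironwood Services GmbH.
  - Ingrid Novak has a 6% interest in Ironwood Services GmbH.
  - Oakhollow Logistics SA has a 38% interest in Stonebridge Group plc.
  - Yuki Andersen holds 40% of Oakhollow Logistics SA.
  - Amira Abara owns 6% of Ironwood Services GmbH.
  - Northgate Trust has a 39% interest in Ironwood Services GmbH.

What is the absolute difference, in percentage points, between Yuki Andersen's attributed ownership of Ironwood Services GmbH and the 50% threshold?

By sibling attribution (R3), Yuki Andersen is treated as also owning Paula Andersen's interest in Oakhollow Logistics SA, giving 40% + 60% = 100%.
By sibling attribution (R3), Yuki Andersen is treated as owning Paula Andersen's 15% interest in Granite Textiles S.p.A.
Chain via Oakhollow Logistics SA → Stonebridge Group plc (R2): 100% × 38% × 24% = 9.12% of Ironwood Services GmbH.
Chain via Granite Textiles S.p.A. → Northgate Trust (R2): 15% × 44% × 39% = 2.574% of Ironwood Services GmbH.
Aggregating (R1): 9.12% + 2.574% = 11.694%.
11.694% falls short of the 50% threshold by 38.306 percentage points.

38.306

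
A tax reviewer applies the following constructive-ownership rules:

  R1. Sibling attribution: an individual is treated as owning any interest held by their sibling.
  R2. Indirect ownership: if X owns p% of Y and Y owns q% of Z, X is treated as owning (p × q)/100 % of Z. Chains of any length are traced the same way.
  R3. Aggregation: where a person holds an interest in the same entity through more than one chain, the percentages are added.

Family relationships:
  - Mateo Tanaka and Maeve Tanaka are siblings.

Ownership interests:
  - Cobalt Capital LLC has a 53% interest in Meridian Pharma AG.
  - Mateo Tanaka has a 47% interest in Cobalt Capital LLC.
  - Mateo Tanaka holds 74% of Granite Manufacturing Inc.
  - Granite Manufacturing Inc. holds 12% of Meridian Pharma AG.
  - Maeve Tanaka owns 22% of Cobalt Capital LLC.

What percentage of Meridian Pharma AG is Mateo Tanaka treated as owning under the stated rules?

45.45%

By sibling attribution (R1), Mateo Tanaka is treated as also owning Maeve Tanaka's interest in Cobalt Capital LLC, giving 47% + 22% = 69%.
Chain via Granite Manufacturing Inc. (R2): 74% × 12% = 8.88% of Meridian Pharma AG.
Chain via Cobalt Capital LLC (R2): 69% × 53% = 36.57% of Meridian Pharma AG.
Aggregating (R3): 8.88% + 36.57% = 45.45%.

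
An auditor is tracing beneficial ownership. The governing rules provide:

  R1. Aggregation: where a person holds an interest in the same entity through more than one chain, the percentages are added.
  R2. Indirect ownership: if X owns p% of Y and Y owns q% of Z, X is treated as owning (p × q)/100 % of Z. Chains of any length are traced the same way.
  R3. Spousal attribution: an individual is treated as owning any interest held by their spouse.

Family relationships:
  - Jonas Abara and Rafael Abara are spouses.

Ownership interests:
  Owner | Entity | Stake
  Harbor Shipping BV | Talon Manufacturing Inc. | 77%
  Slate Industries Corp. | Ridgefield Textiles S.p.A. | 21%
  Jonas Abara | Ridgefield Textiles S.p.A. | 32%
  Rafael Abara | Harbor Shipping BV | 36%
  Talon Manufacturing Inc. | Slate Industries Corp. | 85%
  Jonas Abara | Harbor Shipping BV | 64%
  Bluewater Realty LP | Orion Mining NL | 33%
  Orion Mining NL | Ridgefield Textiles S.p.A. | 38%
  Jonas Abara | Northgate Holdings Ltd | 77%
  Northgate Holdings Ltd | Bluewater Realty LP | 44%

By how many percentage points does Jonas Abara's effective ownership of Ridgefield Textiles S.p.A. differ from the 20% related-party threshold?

29.993052

By spousal attribution (R3), Jonas Abara is treated as also owning Rafael Abara's interest in Harbor Shipping BV, giving 64% + 36% = 100%.
Chain via Northgate Holdings Ltd → Bluewater Realty LP → Orion Mining NL (R2): 77% × 44% × 33% × 38% = 4.248552% of Ridgefield Textiles S.p.A.
Chain via Harbor Shipping BV → Talon Manufacturing Inc. → Slate Industries Corp. (R2): 100% × 77% × 85% × 21% = 13.7445% of Ridgefield Textiles S.p.A.
Direct interest in Ridgefield Textiles S.p.A: 32%.
Aggregating (R1): 4.248552% + 13.7445% + 32% = 49.993052%.
49.993052% exceeds the 20% threshold by 29.993052 percentage points.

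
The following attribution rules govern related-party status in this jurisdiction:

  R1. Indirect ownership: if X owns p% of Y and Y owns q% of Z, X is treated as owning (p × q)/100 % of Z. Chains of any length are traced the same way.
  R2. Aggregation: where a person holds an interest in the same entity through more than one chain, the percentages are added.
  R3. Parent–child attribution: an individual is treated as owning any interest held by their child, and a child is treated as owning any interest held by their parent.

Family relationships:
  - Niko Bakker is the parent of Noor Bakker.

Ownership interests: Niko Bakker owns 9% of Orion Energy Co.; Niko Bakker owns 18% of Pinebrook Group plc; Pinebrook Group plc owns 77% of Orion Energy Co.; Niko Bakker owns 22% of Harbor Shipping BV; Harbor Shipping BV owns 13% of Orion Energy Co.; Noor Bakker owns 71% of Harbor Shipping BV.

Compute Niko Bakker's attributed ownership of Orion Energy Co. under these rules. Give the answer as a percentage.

34.95%

By parent–child attribution (R3), Niko Bakker is treated as also owning Noor Bakker's interest in Harbor Shipping BV, giving 22% + 71% = 93%.
Chain via Harbor Shipping BV (R1): 93% × 13% = 12.09% of Orion Energy Co.
Chain via Pinebrook Group plc (R1): 18% × 77% = 13.86% of Orion Energy Co.
Direct interest in Orion Energy Co: 9%.
Aggregating (R2): 12.09% + 13.86% + 9% = 34.95%.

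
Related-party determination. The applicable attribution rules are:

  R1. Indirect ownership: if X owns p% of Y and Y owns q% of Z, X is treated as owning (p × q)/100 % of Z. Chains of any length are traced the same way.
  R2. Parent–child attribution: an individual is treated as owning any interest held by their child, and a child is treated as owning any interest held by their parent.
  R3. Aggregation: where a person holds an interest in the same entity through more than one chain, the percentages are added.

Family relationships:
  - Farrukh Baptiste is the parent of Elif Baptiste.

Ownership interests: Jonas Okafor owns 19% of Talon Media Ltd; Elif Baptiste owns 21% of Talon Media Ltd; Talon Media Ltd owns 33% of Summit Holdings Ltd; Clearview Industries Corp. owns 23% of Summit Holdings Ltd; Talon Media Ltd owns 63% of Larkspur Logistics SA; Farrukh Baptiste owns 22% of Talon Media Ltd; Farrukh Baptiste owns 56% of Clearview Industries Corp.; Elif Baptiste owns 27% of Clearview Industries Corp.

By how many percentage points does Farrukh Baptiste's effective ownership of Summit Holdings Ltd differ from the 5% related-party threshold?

By parent–child attribution (R2), Farrukh Baptiste is treated as also owning Elif Baptiste's interest in Talon Media Ltd, giving 22% + 21% = 43%.
By parent–child attribution (R2), Farrukh Baptiste is treated as also owning Elif Baptiste's interest in Clearview Industries Corp, giving 56% + 27% = 83%.
Chain via Talon Media Ltd (R1): 43% × 33% = 14.19% of Summit Holdings Ltd.
Chain via Clearview Industries Corp. (R1): 83% × 23% = 19.09% of Summit Holdings Ltd.
Aggregating (R3): 14.19% + 19.09% = 33.28%.
33.28% exceeds the 5% threshold by 28.28 percentage points.

28.28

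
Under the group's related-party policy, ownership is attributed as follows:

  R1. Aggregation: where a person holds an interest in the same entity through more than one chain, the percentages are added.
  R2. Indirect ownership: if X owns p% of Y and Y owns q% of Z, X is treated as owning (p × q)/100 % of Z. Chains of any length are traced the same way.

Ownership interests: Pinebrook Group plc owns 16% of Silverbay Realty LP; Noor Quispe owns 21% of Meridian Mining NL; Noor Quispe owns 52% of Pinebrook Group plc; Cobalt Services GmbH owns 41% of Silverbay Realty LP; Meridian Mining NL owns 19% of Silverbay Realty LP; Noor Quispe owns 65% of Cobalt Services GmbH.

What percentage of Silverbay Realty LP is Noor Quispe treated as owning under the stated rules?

Chain via Meridian Mining NL (R2): 21% × 19% = 3.99% of Silverbay Realty LP.
Chain via Pinebrook Group plc (R2): 52% × 16% = 8.32% of Silverbay Realty LP.
Chain via Cobalt Services GmbH (R2): 65% × 41% = 26.65% of Silverbay Realty LP.
Aggregating (R1): 3.99% + 8.32% + 26.65% = 38.96%.

38.96%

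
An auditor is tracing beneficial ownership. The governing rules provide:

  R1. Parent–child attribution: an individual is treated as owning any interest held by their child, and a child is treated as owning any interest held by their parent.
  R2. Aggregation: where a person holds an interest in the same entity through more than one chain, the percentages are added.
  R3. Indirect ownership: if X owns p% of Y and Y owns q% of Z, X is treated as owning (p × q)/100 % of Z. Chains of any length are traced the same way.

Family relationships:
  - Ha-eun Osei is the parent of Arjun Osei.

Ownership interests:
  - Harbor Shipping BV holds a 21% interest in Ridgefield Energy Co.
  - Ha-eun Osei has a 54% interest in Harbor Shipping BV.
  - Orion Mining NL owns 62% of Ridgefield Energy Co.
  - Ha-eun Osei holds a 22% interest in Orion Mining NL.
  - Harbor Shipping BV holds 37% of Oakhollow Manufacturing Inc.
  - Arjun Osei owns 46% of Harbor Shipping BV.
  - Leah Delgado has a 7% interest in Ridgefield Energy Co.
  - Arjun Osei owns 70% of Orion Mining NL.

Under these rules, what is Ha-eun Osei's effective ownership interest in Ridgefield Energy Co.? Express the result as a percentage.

By parent–child attribution (R1), Ha-eun Osei is treated as also owning Arjun Osei's interest in Orion Mining NL, giving 22% + 70% = 92%.
By parent–child attribution (R1), Ha-eun Osei is treated as also owning Arjun Osei's interest in Harbor Shipping BV, giving 54% + 46% = 100%.
Chain via Orion Mining NL (R3): 92% × 62% = 57.04% of Ridgefield Energy Co.
Chain via Harbor Shipping BV (R3): 100% × 21% = 21% of Ridgefield Energy Co.
Aggregating (R2): 57.04% + 21% = 78.04%.

78.04%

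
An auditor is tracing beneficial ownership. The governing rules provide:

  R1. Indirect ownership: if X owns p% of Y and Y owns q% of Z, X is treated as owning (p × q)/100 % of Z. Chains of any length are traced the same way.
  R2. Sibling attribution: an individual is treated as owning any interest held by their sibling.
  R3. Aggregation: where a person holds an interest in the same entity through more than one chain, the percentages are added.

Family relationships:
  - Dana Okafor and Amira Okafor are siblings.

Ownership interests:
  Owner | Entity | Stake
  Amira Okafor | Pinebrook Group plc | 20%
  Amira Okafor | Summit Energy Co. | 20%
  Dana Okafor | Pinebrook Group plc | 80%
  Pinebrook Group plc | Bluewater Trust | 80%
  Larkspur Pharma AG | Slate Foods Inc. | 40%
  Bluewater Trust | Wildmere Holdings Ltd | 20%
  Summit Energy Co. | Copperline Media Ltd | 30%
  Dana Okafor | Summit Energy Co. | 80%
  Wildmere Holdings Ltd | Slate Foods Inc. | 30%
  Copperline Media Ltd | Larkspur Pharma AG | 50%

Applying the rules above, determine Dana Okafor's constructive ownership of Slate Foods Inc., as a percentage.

10.8%

By sibling attribution (R2), Dana Okafor is treated as also owning Amira Okafor's interest in Summit Energy Co, giving 80% + 20% = 100%.
By sibling attribution (R2), Dana Okafor is treated as also owning Amira Okafor's interest in Pinebrook Group plc, giving 80% + 20% = 100%.
Chain via Summit Energy Co. → Copperline Media Ltd → Larkspur Pharma AG (R1): 100% × 30% × 50% × 40% = 6% of Slate Foods Inc.
Chain via Pinebrook Group plc → Bluewater Trust → Wildmere Holdings Ltd (R1): 100% × 80% × 20% × 30% = 4.8% of Slate Foods Inc.
Aggregating (R3): 6% + 4.8% = 10.8%.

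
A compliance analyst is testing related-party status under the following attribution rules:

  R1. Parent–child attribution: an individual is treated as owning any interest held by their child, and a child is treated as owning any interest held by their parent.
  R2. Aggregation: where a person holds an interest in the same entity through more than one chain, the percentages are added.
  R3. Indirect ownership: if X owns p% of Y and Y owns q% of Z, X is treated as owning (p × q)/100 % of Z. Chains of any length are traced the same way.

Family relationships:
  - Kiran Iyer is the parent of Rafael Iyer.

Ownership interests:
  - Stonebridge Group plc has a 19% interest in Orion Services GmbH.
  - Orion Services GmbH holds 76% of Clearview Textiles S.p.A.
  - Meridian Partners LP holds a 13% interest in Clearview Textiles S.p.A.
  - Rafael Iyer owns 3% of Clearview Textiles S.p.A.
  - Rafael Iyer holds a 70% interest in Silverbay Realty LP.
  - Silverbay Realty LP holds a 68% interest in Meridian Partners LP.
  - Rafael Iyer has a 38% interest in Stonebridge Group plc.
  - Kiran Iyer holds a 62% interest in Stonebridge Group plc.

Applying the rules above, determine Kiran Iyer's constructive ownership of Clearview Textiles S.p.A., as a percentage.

23.628%

By parent–child attribution (R1), Kiran Iyer is treated as also owning Rafael Iyer's interest in Stonebridge Group plc, giving 62% + 38% = 100%.
By parent–child attribution (R1), Kiran Iyer is treated as owning Rafael Iyer's 70% interest in Silverbay Realty LP.
By parent–child attribution (R1), Kiran Iyer is treated as owning Rafael Iyer's 3% interest in Clearview Textiles S.p.A.
Chain via Stonebridge Group plc → Orion Services GmbH (R3): 100% × 19% × 76% = 14.44% of Clearview Textiles S.p.A.
Chain via Silverbay Realty LP → Meridian Partners LP (R3): 70% × 68% × 13% = 6.188% of Clearview Textiles S.p.A.
Direct interest in Clearview Textiles S.p.A: 3%.
Aggregating (R2): 14.44% + 6.188% + 3% = 23.628%.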